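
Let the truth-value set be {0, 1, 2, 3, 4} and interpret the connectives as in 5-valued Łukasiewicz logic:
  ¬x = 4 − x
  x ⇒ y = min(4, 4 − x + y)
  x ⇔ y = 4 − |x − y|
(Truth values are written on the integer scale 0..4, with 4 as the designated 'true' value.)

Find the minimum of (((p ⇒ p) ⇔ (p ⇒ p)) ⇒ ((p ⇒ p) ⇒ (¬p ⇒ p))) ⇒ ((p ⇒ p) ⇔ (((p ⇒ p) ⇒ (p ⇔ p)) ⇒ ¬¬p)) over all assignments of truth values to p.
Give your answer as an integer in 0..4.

Take p = 2:
p ⇒ p = 2 ⇒ 2 = 4
p ⇒ p = 2 ⇒ 2 = 4
(p ⇒ p) ⇔ (p ⇒ p) = 4 ⇔ 4 = 4
p ⇒ p = 2 ⇒ 2 = 4
¬p = ¬2 = 2
¬p ⇒ p = 2 ⇒ 2 = 4
(p ⇒ p) ⇒ (¬p ⇒ p) = 4 ⇒ 4 = 4
((p ⇒ p) ⇔ (p ⇒ p)) ⇒ ((p ⇒ p) ⇒ (¬p ⇒ p)) = 4 ⇒ 4 = 4
p ⇒ p = 2 ⇒ 2 = 4
p ⇒ p = 2 ⇒ 2 = 4
p ⇔ p = 2 ⇔ 2 = 4
(p ⇒ p) ⇒ (p ⇔ p) = 4 ⇒ 4 = 4
¬p = ¬2 = 2
¬¬p = ¬2 = 2
((p ⇒ p) ⇒ (p ⇔ p)) ⇒ ¬¬p = 4 ⇒ 2 = 2
(p ⇒ p) ⇔ (((p ⇒ p) ⇒ (p ⇔ p)) ⇒ ¬¬p) = 4 ⇔ 2 = 2
(((p ⇒ p) ⇔ (p ⇒ p)) ⇒ ((p ⇒ p) ⇒ (¬p ⇒ p))) ⇒ ((p ⇒ p) ⇔ (((p ⇒ p) ⇒ (p ⇔ p)) ⇒ ¬¬p)) = 4 ⇒ 2 = 2
No assignment yields a value below 2, so this is the minimum.

2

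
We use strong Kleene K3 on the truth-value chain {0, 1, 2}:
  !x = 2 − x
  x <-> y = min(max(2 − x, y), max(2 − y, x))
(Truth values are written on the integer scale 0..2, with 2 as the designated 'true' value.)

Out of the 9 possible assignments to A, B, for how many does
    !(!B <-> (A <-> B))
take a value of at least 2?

A = 0, B = 0 ↦ 0  <
A = 0, B = 1 ↦ 1  <
A = 0, B = 2 ↦ 0  <
A = 1, B = 0 ↦ 1  <
A = 1, B = 1 ↦ 1  <
A = 1, B = 2 ↦ 1  <
A = 2, B = 0 ↦ 2  ≥
A = 2, B = 1 ↦ 1  <
A = 2, B = 2 ↦ 2  ≥
So 2 of the 9 assignments meet the threshold.

2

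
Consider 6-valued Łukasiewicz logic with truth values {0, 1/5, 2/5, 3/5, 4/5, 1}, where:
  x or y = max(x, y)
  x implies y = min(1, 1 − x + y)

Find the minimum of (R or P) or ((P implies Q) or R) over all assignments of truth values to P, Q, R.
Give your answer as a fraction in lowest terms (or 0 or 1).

Take P = 2/5, Q = 0, R = 0:
R or P = 0 or 2/5 = 2/5
P implies Q = 2/5 implies 0 = 3/5
(P implies Q) or R = 3/5 or 0 = 3/5
(R or P) or ((P implies Q) or R) = 2/5 or 3/5 = 3/5
No assignment yields a value below 3/5, so this is the minimum.

3/5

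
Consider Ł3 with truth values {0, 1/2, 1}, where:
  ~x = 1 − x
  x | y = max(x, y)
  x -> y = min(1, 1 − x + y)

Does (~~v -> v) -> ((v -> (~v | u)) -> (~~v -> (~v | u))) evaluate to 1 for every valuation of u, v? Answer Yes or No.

u = 0, v = 0 ↦ 1
u = 0, v = 1/2 ↦ 1
u = 0, v = 1 ↦ 1
u = 1/2, v = 0 ↦ 1
u = 1/2, v = 1/2 ↦ 1
u = 1/2, v = 1 ↦ 1
u = 1, v = 0 ↦ 1
u = 1, v = 1/2 ↦ 1
u = 1, v = 1 ↦ 1
Every assignment gives a value ≥ 1.

Yes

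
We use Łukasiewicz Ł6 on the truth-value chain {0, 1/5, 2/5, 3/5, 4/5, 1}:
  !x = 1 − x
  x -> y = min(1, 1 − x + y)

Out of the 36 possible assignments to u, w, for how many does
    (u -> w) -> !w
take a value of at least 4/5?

value 1: 12 assignments (counts)
value 4/5: 4 assignments (counts)
value 3/5: 4 assignments
value 2/5: 5 assignments
value 1/5: 5 assignments
value 0: 6 assignments
So 16 of the 36 assignments meet the threshold.

16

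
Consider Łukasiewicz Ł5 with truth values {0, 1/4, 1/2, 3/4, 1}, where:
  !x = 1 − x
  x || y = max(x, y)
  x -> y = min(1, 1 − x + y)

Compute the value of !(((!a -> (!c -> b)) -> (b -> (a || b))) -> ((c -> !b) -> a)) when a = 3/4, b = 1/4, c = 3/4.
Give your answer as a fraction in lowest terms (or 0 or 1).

1/4

!a = !3/4 = 1/4
!c = !3/4 = 1/4
!c -> b = 1/4 -> 1/4 = 1
!a -> (!c -> b) = 1/4 -> 1 = 1
a || b = 3/4 || 1/4 = 3/4
b -> (a || b) = 1/4 -> 3/4 = 1
(!a -> (!c -> b)) -> (b -> (a || b)) = 1 -> 1 = 1
!b = !1/4 = 3/4
c -> !b = 3/4 -> 3/4 = 1
(c -> !b) -> a = 1 -> 3/4 = 3/4
((!a -> (!c -> b)) -> (b -> (a || b))) -> ((c -> !b) -> a) = 1 -> 3/4 = 3/4
!(((!a -> (!c -> b)) -> (b -> (a || b))) -> ((c -> !b) -> a)) = !3/4 = 1/4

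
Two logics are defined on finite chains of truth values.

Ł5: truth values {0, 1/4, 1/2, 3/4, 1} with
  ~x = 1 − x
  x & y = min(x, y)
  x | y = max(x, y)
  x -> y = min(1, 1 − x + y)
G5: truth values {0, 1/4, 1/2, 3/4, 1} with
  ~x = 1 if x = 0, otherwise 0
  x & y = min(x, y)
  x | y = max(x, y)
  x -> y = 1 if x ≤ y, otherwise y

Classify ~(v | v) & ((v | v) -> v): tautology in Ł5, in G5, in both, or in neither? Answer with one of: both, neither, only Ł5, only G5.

In Ł5: at v = 1/4 the value is 3/4 — not a tautology.
In G5: at v = 1/4 the value is 0 — not a tautology.

neither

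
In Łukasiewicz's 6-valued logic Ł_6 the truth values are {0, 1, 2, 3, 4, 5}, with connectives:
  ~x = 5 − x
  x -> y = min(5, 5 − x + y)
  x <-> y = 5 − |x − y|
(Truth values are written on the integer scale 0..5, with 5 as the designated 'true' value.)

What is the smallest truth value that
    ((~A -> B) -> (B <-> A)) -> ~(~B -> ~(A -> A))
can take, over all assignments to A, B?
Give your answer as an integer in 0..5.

0

Take A = 5, B = 5:
~A = ~5 = 0
~A -> B = 0 -> 5 = 5
B <-> A = 5 <-> 5 = 5
(~A -> B) -> (B <-> A) = 5 -> 5 = 5
~B = ~5 = 0
A -> A = 5 -> 5 = 5
~(A -> A) = ~5 = 0
~B -> ~(A -> A) = 0 -> 0 = 5
~(~B -> ~(A -> A)) = ~5 = 0
((~A -> B) -> (B <-> A)) -> ~(~B -> ~(A -> A)) = 5 -> 0 = 0
No assignment yields a value below 0, so this is the minimum.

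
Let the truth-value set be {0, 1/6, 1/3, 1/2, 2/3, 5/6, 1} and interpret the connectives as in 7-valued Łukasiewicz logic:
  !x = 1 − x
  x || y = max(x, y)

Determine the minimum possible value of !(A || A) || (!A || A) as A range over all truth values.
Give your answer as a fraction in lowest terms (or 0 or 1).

Take A = 1/2:
A || A = 1/2 || 1/2 = 1/2
!(A || A) = !1/2 = 1/2
!A = !1/2 = 1/2
!A || A = 1/2 || 1/2 = 1/2
!(A || A) || (!A || A) = 1/2 || 1/2 = 1/2
No assignment yields a value below 1/2, so this is the minimum.

1/2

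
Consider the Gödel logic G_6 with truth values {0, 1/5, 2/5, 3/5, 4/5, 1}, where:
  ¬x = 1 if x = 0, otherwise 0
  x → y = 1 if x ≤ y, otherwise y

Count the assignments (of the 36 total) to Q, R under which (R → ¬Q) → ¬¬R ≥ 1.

value 1: 30 assignments (counts)
value 0: 6 assignments
So 30 of the 36 assignments meet the threshold.

30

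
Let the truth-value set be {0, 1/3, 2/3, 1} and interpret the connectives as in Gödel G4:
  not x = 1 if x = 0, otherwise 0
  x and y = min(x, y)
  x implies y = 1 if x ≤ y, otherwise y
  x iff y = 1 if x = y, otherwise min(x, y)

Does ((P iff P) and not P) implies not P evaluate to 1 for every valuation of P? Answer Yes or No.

P = 0 ↦ 1
P = 1/3 ↦ 1
P = 2/3 ↦ 1
P = 1 ↦ 1
Every assignment gives a value ≥ 1.

Yes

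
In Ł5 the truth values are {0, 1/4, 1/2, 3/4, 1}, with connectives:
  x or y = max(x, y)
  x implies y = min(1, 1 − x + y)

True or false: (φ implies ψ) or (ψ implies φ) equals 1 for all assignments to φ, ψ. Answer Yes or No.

At φ = 0, ψ = 1/2, for instance:
φ implies ψ = 0 implies 1/2 = 1
ψ implies φ = 1/2 implies 0 = 1/2
(φ implies ψ) or (ψ implies φ) = 1 or 1/2 = 1
and checking the remaining 24 assignments likewise gives ≥ 1 in every case.

Yes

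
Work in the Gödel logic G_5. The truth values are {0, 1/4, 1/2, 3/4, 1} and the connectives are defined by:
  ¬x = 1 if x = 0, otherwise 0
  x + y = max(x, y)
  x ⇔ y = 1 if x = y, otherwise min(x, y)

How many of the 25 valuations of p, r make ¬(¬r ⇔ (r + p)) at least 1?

value 1: 21 assignments (counts)
value 0: 4 assignments
So 21 of the 25 assignments meet the threshold.

21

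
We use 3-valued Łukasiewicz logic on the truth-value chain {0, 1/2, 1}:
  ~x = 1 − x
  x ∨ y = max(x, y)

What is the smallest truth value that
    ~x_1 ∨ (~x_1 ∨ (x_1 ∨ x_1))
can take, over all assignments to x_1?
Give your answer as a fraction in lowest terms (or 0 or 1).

Take x_1 = 1/2:
~x_1 = ~1/2 = 1/2
~x_1 = ~1/2 = 1/2
x_1 ∨ x_1 = 1/2 ∨ 1/2 = 1/2
~x_1 ∨ (x_1 ∨ x_1) = 1/2 ∨ 1/2 = 1/2
~x_1 ∨ (~x_1 ∨ (x_1 ∨ x_1)) = 1/2 ∨ 1/2 = 1/2
No assignment yields a value below 1/2, so this is the minimum.

1/2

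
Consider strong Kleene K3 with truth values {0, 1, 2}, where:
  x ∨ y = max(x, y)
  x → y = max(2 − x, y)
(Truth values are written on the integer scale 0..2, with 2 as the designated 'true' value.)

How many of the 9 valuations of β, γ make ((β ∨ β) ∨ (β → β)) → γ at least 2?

β = 0, γ = 0 ↦ 0  <
β = 0, γ = 1 ↦ 1  <
β = 0, γ = 2 ↦ 2  ≥
β = 1, γ = 0 ↦ 1  <
β = 1, γ = 1 ↦ 1  <
β = 1, γ = 2 ↦ 2  ≥
β = 2, γ = 0 ↦ 0  <
β = 2, γ = 1 ↦ 1  <
β = 2, γ = 2 ↦ 2  ≥
So 3 of the 9 assignments meet the threshold.

3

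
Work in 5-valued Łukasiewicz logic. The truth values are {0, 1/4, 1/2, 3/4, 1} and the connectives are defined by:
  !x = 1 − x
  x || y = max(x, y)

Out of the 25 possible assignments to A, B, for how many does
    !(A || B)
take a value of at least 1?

value 1: 1 assignment (counts)
value 3/4: 3 assignments
value 1/2: 5 assignments
value 1/4: 7 assignments
value 0: 9 assignments
So 1 of the 25 assignments meets the threshold.

1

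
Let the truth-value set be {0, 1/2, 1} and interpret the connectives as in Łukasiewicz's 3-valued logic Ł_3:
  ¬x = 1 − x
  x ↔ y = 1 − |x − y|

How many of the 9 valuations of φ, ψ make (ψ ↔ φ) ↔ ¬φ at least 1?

φ = 0, ψ = 0 ↦ 1  ≥
φ = 0, ψ = 1/2 ↦ 1/2  <
φ = 0, ψ = 1 ↦ 0  <
φ = 1/2, ψ = 0 ↦ 1  ≥
φ = 1/2, ψ = 1/2 ↦ 1/2  <
φ = 1/2, ψ = 1 ↦ 1  ≥
φ = 1, ψ = 0 ↦ 1  ≥
φ = 1, ψ = 1/2 ↦ 1/2  <
φ = 1, ψ = 1 ↦ 0  <
So 4 of the 9 assignments meet the threshold.

4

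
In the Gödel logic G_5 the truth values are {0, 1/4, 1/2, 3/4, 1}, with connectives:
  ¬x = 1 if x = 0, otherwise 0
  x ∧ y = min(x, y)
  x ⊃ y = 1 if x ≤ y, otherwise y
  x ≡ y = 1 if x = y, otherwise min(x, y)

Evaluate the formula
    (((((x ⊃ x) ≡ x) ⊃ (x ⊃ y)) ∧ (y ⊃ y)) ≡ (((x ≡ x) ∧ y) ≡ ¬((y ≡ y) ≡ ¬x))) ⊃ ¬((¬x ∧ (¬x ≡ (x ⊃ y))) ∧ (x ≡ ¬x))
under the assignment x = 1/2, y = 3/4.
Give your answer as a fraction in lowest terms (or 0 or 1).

1

x ⊃ x = 1/2 ⊃ 1/2 = 1
(x ⊃ x) ≡ x = 1 ≡ 1/2 = 1/2
x ⊃ y = 1/2 ⊃ 3/4 = 1
((x ⊃ x) ≡ x) ⊃ (x ⊃ y) = 1/2 ⊃ 1 = 1
y ⊃ y = 3/4 ⊃ 3/4 = 1
(((x ⊃ x) ≡ x) ⊃ (x ⊃ y)) ∧ (y ⊃ y) = 1 ∧ 1 = 1
x ≡ x = 1/2 ≡ 1/2 = 1
(x ≡ x) ∧ y = 1 ∧ 3/4 = 3/4
y ≡ y = 3/4 ≡ 3/4 = 1
¬x = ¬1/2 = 0
(y ≡ y) ≡ ¬x = 1 ≡ 0 = 0
¬((y ≡ y) ≡ ¬x) = ¬0 = 1
((x ≡ x) ∧ y) ≡ ¬((y ≡ y) ≡ ¬x) = 3/4 ≡ 1 = 3/4
((((x ⊃ x) ≡ x) ⊃ (x ⊃ y)) ∧ (y ⊃ y)) ≡ (((x ≡ x) ∧ y) ≡ ¬((y ≡ y) ≡ ¬x)) = 1 ≡ 3/4 = 3/4
¬x = ¬1/2 = 0
¬x = ¬1/2 = 0
x ⊃ y = 1/2 ⊃ 3/4 = 1
¬x ≡ (x ⊃ y) = 0 ≡ 1 = 0
¬x ∧ (¬x ≡ (x ⊃ y)) = 0 ∧ 0 = 0
¬x = ¬1/2 = 0
x ≡ ¬x = 1/2 ≡ 0 = 0
(¬x ∧ (¬x ≡ (x ⊃ y))) ∧ (x ≡ ¬x) = 0 ∧ 0 = 0
¬((¬x ∧ (¬x ≡ (x ⊃ y))) ∧ (x ≡ ¬x)) = ¬0 = 1
(((((x ⊃ x) ≡ x) ⊃ (x ⊃ y)) ∧ (y ⊃ y)) ≡ (((x ≡ x) ∧ y) ≡ ¬((y ≡ y) ≡ ¬x))) ⊃ ¬((¬x ∧ (¬x ≡ (x ⊃ y))) ∧ (x ≡ ¬x)) = 3/4 ⊃ 1 = 1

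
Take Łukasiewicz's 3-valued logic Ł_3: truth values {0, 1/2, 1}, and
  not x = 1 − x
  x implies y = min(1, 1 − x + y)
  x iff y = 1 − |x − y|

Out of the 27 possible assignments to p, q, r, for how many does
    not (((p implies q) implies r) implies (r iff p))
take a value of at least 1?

4

value 1: 4 assignments (counts)
value 1/2: 6 assignments
value 0: 17 assignments
So 4 of the 27 assignments meet the threshold.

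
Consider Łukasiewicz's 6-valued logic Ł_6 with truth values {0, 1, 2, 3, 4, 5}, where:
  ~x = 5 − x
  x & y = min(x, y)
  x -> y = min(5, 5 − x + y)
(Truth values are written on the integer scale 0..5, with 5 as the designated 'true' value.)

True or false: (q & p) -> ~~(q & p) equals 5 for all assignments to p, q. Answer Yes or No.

At p = 2, q = 1, for instance:
q & p = 1 & 2 = 1
~(q & p) = ~1 = 4
~~(q & p) = ~4 = 1
(q & p) -> ~~(q & p) = 1 -> 1 = 5
and checking the remaining 35 assignments likewise gives ≥ 5 in every case.

Yes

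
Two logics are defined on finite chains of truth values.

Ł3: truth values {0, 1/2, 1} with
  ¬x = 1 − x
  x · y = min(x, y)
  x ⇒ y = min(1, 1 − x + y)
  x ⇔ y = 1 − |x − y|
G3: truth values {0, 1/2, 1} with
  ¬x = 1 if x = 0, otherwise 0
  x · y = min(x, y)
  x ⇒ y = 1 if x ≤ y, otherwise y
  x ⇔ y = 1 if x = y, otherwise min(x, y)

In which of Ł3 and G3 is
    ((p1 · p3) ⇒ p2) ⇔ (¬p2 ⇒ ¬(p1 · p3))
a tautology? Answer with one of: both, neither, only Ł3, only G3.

only Ł3

In Ł3: every assignment gives 1 — tautology.
In G3: at p1 = 1, p2 = 1/2, p3 = 1 the value is 1/2 — not a tautology.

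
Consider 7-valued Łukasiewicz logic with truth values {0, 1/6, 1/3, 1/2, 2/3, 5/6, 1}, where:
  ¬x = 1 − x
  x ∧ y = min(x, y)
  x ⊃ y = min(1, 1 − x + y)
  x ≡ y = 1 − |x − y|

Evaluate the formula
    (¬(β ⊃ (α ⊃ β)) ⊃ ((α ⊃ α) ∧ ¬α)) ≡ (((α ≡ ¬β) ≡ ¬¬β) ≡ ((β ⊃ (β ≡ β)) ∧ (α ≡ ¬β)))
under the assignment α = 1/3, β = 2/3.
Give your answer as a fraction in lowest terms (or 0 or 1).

α ⊃ β = 1/3 ⊃ 2/3 = 1
β ⊃ (α ⊃ β) = 2/3 ⊃ 1 = 1
¬(β ⊃ (α ⊃ β)) = ¬1 = 0
α ⊃ α = 1/3 ⊃ 1/3 = 1
¬α = ¬1/3 = 2/3
(α ⊃ α) ∧ ¬α = 1 ∧ 2/3 = 2/3
¬(β ⊃ (α ⊃ β)) ⊃ ((α ⊃ α) ∧ ¬α) = 0 ⊃ 2/3 = 1
¬β = ¬2/3 = 1/3
α ≡ ¬β = 1/3 ≡ 1/3 = 1
¬β = ¬2/3 = 1/3
¬¬β = ¬1/3 = 2/3
(α ≡ ¬β) ≡ ¬¬β = 1 ≡ 2/3 = 2/3
β ≡ β = 2/3 ≡ 2/3 = 1
β ⊃ (β ≡ β) = 2/3 ⊃ 1 = 1
¬β = ¬2/3 = 1/3
α ≡ ¬β = 1/3 ≡ 1/3 = 1
(β ⊃ (β ≡ β)) ∧ (α ≡ ¬β) = 1 ∧ 1 = 1
((α ≡ ¬β) ≡ ¬¬β) ≡ ((β ⊃ (β ≡ β)) ∧ (α ≡ ¬β)) = 2/3 ≡ 1 = 2/3
(¬(β ⊃ (α ⊃ β)) ⊃ ((α ⊃ α) ∧ ¬α)) ≡ (((α ≡ ¬β) ≡ ¬¬β) ≡ ((β ⊃ (β ≡ β)) ∧ (α ≡ ¬β))) = 1 ≡ 2/3 = 2/3

2/3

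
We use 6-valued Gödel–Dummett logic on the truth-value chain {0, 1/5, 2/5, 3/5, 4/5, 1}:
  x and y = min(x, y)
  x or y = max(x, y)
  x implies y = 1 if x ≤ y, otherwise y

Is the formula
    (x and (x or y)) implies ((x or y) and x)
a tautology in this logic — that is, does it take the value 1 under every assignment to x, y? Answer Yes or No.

At x = 2/5, y = 3/5, for instance:
x or y = 2/5 or 3/5 = 3/5
x and (x or y) = 2/5 and 3/5 = 2/5
(x or y) and x = 3/5 and 2/5 = 2/5
(x and (x or y)) implies ((x or y) and x) = 2/5 implies 2/5 = 1
and checking the remaining 35 assignments likewise gives ≥ 1 in every case.

Yes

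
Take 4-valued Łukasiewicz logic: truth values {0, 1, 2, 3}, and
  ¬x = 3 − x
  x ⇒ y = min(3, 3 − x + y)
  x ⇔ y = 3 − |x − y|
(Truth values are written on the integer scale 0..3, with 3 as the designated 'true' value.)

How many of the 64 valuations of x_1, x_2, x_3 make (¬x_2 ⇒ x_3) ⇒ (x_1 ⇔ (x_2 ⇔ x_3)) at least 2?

value 3: 30 assignments (counts)
value 2: 19 assignments (counts)
value 1: 11 assignments
value 0: 4 assignments
So 49 of the 64 assignments meet the threshold.

49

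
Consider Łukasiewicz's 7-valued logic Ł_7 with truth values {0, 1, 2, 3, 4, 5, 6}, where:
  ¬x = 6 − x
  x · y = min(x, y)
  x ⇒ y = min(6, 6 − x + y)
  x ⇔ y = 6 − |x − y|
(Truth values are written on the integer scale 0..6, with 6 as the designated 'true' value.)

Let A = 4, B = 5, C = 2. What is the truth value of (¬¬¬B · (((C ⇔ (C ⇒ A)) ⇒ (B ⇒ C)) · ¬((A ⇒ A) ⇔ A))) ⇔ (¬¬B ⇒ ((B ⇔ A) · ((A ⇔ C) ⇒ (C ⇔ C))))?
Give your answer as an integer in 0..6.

1

¬B = ¬5 = 1
¬¬B = ¬1 = 5
¬¬¬B = ¬5 = 1
C ⇒ A = 2 ⇒ 4 = 6
C ⇔ (C ⇒ A) = 2 ⇔ 6 = 2
B ⇒ C = 5 ⇒ 2 = 3
(C ⇔ (C ⇒ A)) ⇒ (B ⇒ C) = 2 ⇒ 3 = 6
A ⇒ A = 4 ⇒ 4 = 6
(A ⇒ A) ⇔ A = 6 ⇔ 4 = 4
¬((A ⇒ A) ⇔ A) = ¬4 = 2
((C ⇔ (C ⇒ A)) ⇒ (B ⇒ C)) · ¬((A ⇒ A) ⇔ A) = 6 · 2 = 2
¬¬¬B · (((C ⇔ (C ⇒ A)) ⇒ (B ⇒ C)) · ¬((A ⇒ A) ⇔ A)) = 1 · 2 = 1
¬B = ¬5 = 1
¬¬B = ¬1 = 5
B ⇔ A = 5 ⇔ 4 = 5
A ⇔ C = 4 ⇔ 2 = 4
C ⇔ C = 2 ⇔ 2 = 6
(A ⇔ C) ⇒ (C ⇔ C) = 4 ⇒ 6 = 6
(B ⇔ A) · ((A ⇔ C) ⇒ (C ⇔ C)) = 5 · 6 = 5
¬¬B ⇒ ((B ⇔ A) · ((A ⇔ C) ⇒ (C ⇔ C))) = 5 ⇒ 5 = 6
(¬¬¬B · (((C ⇔ (C ⇒ A)) ⇒ (B ⇒ C)) · ¬((A ⇒ A) ⇔ A))) ⇔ (¬¬B ⇒ ((B ⇔ A) · ((A ⇔ C) ⇒ (C ⇔ C)))) = 1 ⇔ 6 = 1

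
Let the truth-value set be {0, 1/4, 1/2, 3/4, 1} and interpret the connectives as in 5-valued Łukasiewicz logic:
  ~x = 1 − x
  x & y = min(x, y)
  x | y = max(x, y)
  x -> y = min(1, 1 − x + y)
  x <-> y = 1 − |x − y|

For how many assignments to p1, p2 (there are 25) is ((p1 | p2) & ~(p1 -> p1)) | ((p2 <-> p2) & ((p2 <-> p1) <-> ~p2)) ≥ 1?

7

value 1: 7 assignments (counts)
value 3/4: 7 assignments
value 1/2: 6 assignments
value 1/4: 3 assignments
value 0: 2 assignments
So 7 of the 25 assignments meet the threshold.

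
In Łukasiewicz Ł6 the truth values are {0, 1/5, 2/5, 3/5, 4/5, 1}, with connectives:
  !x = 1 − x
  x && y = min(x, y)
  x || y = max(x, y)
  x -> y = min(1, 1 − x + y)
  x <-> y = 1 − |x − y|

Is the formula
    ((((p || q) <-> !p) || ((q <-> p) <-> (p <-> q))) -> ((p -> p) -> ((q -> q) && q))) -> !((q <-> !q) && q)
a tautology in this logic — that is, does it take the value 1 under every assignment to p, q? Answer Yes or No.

No

Counterexample: take p = 0, q = 3/5.
p || q = 0 || 3/5 = 3/5
!p = !0 = 1
(p || q) <-> !p = 3/5 <-> 1 = 3/5
q <-> p = 3/5 <-> 0 = 2/5
p <-> q = 0 <-> 3/5 = 2/5
(q <-> p) <-> (p <-> q) = 2/5 <-> 2/5 = 1
((p || q) <-> !p) || ((q <-> p) <-> (p <-> q)) = 3/5 || 1 = 1
p -> p = 0 -> 0 = 1
q -> q = 3/5 -> 3/5 = 1
(q -> q) && q = 1 && 3/5 = 3/5
(p -> p) -> ((q -> q) && q) = 1 -> 3/5 = 3/5
(((p || q) <-> !p) || ((q <-> p) <-> (p <-> q))) -> ((p -> p) -> ((q -> q) && q)) = 1 -> 3/5 = 3/5
!q = !3/5 = 2/5
q <-> !q = 3/5 <-> 2/5 = 4/5
(q <-> !q) && q = 4/5 && 3/5 = 3/5
!((q <-> !q) && q) = !3/5 = 2/5
((((p || q) <-> !p) || ((q <-> p) <-> (p <-> q))) -> ((p -> p) -> ((q -> q) && q))) -> !((q <-> !q) && q) = 3/5 -> 2/5 = 4/5
This gives 4/5 ≠ 1.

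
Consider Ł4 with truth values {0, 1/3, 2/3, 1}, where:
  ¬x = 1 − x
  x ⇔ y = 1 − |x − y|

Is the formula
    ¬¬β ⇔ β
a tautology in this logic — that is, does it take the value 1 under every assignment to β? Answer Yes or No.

β = 0 ↦ 1
β = 1/3 ↦ 1
β = 2/3 ↦ 1
β = 1 ↦ 1
Every assignment gives a value ≥ 1.

Yes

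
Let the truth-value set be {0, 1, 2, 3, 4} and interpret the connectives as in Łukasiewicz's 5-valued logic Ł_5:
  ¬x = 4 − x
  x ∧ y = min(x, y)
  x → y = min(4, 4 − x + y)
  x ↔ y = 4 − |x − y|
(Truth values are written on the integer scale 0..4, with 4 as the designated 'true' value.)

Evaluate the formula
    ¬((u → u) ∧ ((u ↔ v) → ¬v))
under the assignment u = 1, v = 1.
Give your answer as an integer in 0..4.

u → u = 1 → 1 = 4
u ↔ v = 1 ↔ 1 = 4
¬v = ¬1 = 3
(u ↔ v) → ¬v = 4 → 3 = 3
(u → u) ∧ ((u ↔ v) → ¬v) = 4 ∧ 3 = 3
¬((u → u) ∧ ((u ↔ v) → ¬v)) = ¬3 = 1

1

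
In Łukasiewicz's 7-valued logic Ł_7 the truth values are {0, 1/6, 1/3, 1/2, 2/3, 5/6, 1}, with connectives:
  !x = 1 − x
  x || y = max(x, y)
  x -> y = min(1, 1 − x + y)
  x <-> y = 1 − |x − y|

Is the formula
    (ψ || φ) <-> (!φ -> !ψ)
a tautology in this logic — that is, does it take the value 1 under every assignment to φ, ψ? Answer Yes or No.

Counterexample: take φ = 0, ψ = 0.
ψ || φ = 0 || 0 = 0
!φ = !0 = 1
!ψ = !0 = 1
!φ -> !ψ = 1 -> 1 = 1
(ψ || φ) <-> (!φ -> !ψ) = 0 <-> 1 = 0
This gives 0 ≠ 1.

No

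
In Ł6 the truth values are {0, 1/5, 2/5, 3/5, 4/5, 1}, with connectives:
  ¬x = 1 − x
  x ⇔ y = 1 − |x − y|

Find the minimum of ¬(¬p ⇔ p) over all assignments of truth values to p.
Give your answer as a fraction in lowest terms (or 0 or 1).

1/5

Take p = 2/5:
¬p = ¬2/5 = 3/5
¬p ⇔ p = 3/5 ⇔ 2/5 = 4/5
¬(¬p ⇔ p) = ¬4/5 = 1/5
No assignment yields a value below 1/5, so this is the minimum.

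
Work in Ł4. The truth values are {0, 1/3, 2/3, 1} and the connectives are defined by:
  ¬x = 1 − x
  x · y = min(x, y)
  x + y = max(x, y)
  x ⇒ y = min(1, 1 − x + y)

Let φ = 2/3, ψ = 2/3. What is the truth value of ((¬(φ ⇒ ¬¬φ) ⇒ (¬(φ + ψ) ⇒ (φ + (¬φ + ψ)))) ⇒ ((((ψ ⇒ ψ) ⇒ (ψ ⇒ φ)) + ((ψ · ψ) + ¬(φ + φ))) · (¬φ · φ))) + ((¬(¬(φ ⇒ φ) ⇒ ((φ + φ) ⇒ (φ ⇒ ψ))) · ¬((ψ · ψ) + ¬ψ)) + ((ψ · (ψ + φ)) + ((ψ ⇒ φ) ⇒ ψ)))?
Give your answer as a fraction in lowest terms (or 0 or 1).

2/3

¬φ = ¬2/3 = 1/3
¬¬φ = ¬1/3 = 2/3
φ ⇒ ¬¬φ = 2/3 ⇒ 2/3 = 1
¬(φ ⇒ ¬¬φ) = ¬1 = 0
φ + ψ = 2/3 + 2/3 = 2/3
¬(φ + ψ) = ¬2/3 = 1/3
¬φ = ¬2/3 = 1/3
¬φ + ψ = 1/3 + 2/3 = 2/3
φ + (¬φ + ψ) = 2/3 + 2/3 = 2/3
¬(φ + ψ) ⇒ (φ + (¬φ + ψ)) = 1/3 ⇒ 2/3 = 1
¬(φ ⇒ ¬¬φ) ⇒ (¬(φ + ψ) ⇒ (φ + (¬φ + ψ))) = 0 ⇒ 1 = 1
ψ ⇒ ψ = 2/3 ⇒ 2/3 = 1
ψ ⇒ φ = 2/3 ⇒ 2/3 = 1
(ψ ⇒ ψ) ⇒ (ψ ⇒ φ) = 1 ⇒ 1 = 1
ψ · ψ = 2/3 · 2/3 = 2/3
φ + φ = 2/3 + 2/3 = 2/3
¬(φ + φ) = ¬2/3 = 1/3
(ψ · ψ) + ¬(φ + φ) = 2/3 + 1/3 = 2/3
((ψ ⇒ ψ) ⇒ (ψ ⇒ φ)) + ((ψ · ψ) + ¬(φ + φ)) = 1 + 2/3 = 1
¬φ = ¬2/3 = 1/3
¬φ · φ = 1/3 · 2/3 = 1/3
(((ψ ⇒ ψ) ⇒ (ψ ⇒ φ)) + ((ψ · ψ) + ¬(φ + φ))) · (¬φ · φ) = 1 · 1/3 = 1/3
(¬(φ ⇒ ¬¬φ) ⇒ (¬(φ + ψ) ⇒ (φ + (¬φ + ψ)))) ⇒ ((((ψ ⇒ ψ) ⇒ (ψ ⇒ φ)) + ((ψ · ψ) + ¬(φ + φ))) · (¬φ · φ)) = 1 ⇒ 1/3 = 1/3
φ ⇒ φ = 2/3 ⇒ 2/3 = 1
¬(φ ⇒ φ) = ¬1 = 0
φ + φ = 2/3 + 2/3 = 2/3
φ ⇒ ψ = 2/3 ⇒ 2/3 = 1
(φ + φ) ⇒ (φ ⇒ ψ) = 2/3 ⇒ 1 = 1
¬(φ ⇒ φ) ⇒ ((φ + φ) ⇒ (φ ⇒ ψ)) = 0 ⇒ 1 = 1
¬(¬(φ ⇒ φ) ⇒ ((φ + φ) ⇒ (φ ⇒ ψ))) = ¬1 = 0
ψ · ψ = 2/3 · 2/3 = 2/3
¬ψ = ¬2/3 = 1/3
(ψ · ψ) + ¬ψ = 2/3 + 1/3 = 2/3
¬((ψ · ψ) + ¬ψ) = ¬2/3 = 1/3
¬(¬(φ ⇒ φ) ⇒ ((φ + φ) ⇒ (φ ⇒ ψ))) · ¬((ψ · ψ) + ¬ψ) = 0 · 1/3 = 0
ψ + φ = 2/3 + 2/3 = 2/3
ψ · (ψ + φ) = 2/3 · 2/3 = 2/3
ψ ⇒ φ = 2/3 ⇒ 2/3 = 1
(ψ ⇒ φ) ⇒ ψ = 1 ⇒ 2/3 = 2/3
(ψ · (ψ + φ)) + ((ψ ⇒ φ) ⇒ ψ) = 2/3 + 2/3 = 2/3
(¬(¬(φ ⇒ φ) ⇒ ((φ + φ) ⇒ (φ ⇒ ψ))) · ¬((ψ · ψ) + ¬ψ)) + ((ψ · (ψ + φ)) + ((ψ ⇒ φ) ⇒ ψ)) = 0 + 2/3 = 2/3
((¬(φ ⇒ ¬¬φ) ⇒ (¬(φ + ψ) ⇒ (φ + (¬φ + ψ)))) ⇒ ((((ψ ⇒ ψ) ⇒ (ψ ⇒ φ)) + ((ψ · ψ) + ¬(φ + φ))) · (¬φ · φ))) + ((¬(¬(φ ⇒ φ) ⇒ ((φ + φ) ⇒ (φ ⇒ ψ))) · ¬((ψ · ψ) + ¬ψ)) + ((ψ · (ψ + φ)) + ((ψ ⇒ φ) ⇒ ψ))) = 1/3 + 2/3 = 2/3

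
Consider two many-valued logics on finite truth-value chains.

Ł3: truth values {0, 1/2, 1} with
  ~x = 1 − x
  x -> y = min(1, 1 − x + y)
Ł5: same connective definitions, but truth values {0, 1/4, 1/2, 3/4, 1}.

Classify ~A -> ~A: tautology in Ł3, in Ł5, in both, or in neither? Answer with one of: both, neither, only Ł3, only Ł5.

both

In Ł3: every assignment gives 1 — tautology.
In Ł5: every assignment gives 1 — tautology.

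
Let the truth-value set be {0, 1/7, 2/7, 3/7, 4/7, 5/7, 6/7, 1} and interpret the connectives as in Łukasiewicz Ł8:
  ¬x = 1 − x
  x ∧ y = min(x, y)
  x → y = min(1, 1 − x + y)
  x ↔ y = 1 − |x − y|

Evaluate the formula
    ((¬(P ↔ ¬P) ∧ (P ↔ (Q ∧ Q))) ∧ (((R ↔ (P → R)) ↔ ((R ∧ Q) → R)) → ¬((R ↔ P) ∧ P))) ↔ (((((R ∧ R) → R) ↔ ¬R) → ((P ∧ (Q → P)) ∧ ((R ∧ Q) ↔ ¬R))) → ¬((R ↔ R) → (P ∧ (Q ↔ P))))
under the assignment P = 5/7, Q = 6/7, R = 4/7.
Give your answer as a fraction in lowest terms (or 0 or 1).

6/7

¬P = ¬5/7 = 2/7
P ↔ ¬P = 5/7 ↔ 2/7 = 4/7
¬(P ↔ ¬P) = ¬4/7 = 3/7
Q ∧ Q = 6/7 ∧ 6/7 = 6/7
P ↔ (Q ∧ Q) = 5/7 ↔ 6/7 = 6/7
¬(P ↔ ¬P) ∧ (P ↔ (Q ∧ Q)) = 3/7 ∧ 6/7 = 3/7
P → R = 5/7 → 4/7 = 6/7
R ↔ (P → R) = 4/7 ↔ 6/7 = 5/7
R ∧ Q = 4/7 ∧ 6/7 = 4/7
(R ∧ Q) → R = 4/7 → 4/7 = 1
(R ↔ (P → R)) ↔ ((R ∧ Q) → R) = 5/7 ↔ 1 = 5/7
R ↔ P = 4/7 ↔ 5/7 = 6/7
(R ↔ P) ∧ P = 6/7 ∧ 5/7 = 5/7
¬((R ↔ P) ∧ P) = ¬5/7 = 2/7
((R ↔ (P → R)) ↔ ((R ∧ Q) → R)) → ¬((R ↔ P) ∧ P) = 5/7 → 2/7 = 4/7
(¬(P ↔ ¬P) ∧ (P ↔ (Q ∧ Q))) ∧ (((R ↔ (P → R)) ↔ ((R ∧ Q) → R)) → ¬((R ↔ P) ∧ P)) = 3/7 ∧ 4/7 = 3/7
R ∧ R = 4/7 ∧ 4/7 = 4/7
(R ∧ R) → R = 4/7 → 4/7 = 1
¬R = ¬4/7 = 3/7
((R ∧ R) → R) ↔ ¬R = 1 ↔ 3/7 = 3/7
Q → P = 6/7 → 5/7 = 6/7
P ∧ (Q → P) = 5/7 ∧ 6/7 = 5/7
R ∧ Q = 4/7 ∧ 6/7 = 4/7
¬R = ¬4/7 = 3/7
(R ∧ Q) ↔ ¬R = 4/7 ↔ 3/7 = 6/7
(P ∧ (Q → P)) ∧ ((R ∧ Q) ↔ ¬R) = 5/7 ∧ 6/7 = 5/7
(((R ∧ R) → R) ↔ ¬R) → ((P ∧ (Q → P)) ∧ ((R ∧ Q) ↔ ¬R)) = 3/7 → 5/7 = 1
R ↔ R = 4/7 ↔ 4/7 = 1
Q ↔ P = 6/7 ↔ 5/7 = 6/7
P ∧ (Q ↔ P) = 5/7 ∧ 6/7 = 5/7
(R ↔ R) → (P ∧ (Q ↔ P)) = 1 → 5/7 = 5/7
¬((R ↔ R) → (P ∧ (Q ↔ P))) = ¬5/7 = 2/7
((((R ∧ R) → R) ↔ ¬R) → ((P ∧ (Q → P)) ∧ ((R ∧ Q) ↔ ¬R))) → ¬((R ↔ R) → (P ∧ (Q ↔ P))) = 1 → 2/7 = 2/7
((¬(P ↔ ¬P) ∧ (P ↔ (Q ∧ Q))) ∧ (((R ↔ (P → R)) ↔ ((R ∧ Q) → R)) → ¬((R ↔ P) ∧ P))) ↔ (((((R ∧ R) → R) ↔ ¬R) → ((P ∧ (Q → P)) ∧ ((R ∧ Q) ↔ ¬R))) → ¬((R ↔ R) → (P ∧ (Q ↔ P)))) = 3/7 ↔ 2/7 = 6/7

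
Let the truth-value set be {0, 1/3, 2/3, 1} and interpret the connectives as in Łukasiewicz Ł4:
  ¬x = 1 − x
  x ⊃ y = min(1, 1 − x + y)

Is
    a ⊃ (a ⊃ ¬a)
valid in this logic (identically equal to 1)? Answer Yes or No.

Counterexample: take a = 1.
¬a = ¬1 = 0
a ⊃ ¬a = 1 ⊃ 0 = 0
a ⊃ (a ⊃ ¬a) = 1 ⊃ 0 = 0
This gives 0 ≠ 1.

No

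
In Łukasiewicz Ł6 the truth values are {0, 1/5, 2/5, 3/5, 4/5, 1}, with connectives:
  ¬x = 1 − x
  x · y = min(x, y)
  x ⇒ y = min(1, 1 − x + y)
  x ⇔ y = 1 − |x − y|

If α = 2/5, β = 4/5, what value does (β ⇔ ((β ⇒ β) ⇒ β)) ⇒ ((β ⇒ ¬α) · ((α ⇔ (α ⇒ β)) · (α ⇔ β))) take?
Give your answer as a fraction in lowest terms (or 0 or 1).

2/5

β ⇒ β = 4/5 ⇒ 4/5 = 1
(β ⇒ β) ⇒ β = 1 ⇒ 4/5 = 4/5
β ⇔ ((β ⇒ β) ⇒ β) = 4/5 ⇔ 4/5 = 1
¬α = ¬2/5 = 3/5
β ⇒ ¬α = 4/5 ⇒ 3/5 = 4/5
α ⇒ β = 2/5 ⇒ 4/5 = 1
α ⇔ (α ⇒ β) = 2/5 ⇔ 1 = 2/5
α ⇔ β = 2/5 ⇔ 4/5 = 3/5
(α ⇔ (α ⇒ β)) · (α ⇔ β) = 2/5 · 3/5 = 2/5
(β ⇒ ¬α) · ((α ⇔ (α ⇒ β)) · (α ⇔ β)) = 4/5 · 2/5 = 2/5
(β ⇔ ((β ⇒ β) ⇒ β)) ⇒ ((β ⇒ ¬α) · ((α ⇔ (α ⇒ β)) · (α ⇔ β))) = 1 ⇒ 2/5 = 2/5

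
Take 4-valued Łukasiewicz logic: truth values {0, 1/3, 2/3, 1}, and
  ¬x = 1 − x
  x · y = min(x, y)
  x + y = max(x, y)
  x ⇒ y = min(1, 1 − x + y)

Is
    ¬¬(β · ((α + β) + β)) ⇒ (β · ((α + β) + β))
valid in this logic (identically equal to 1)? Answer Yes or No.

Yes

α = 0, β = 0 ↦ 1
α = 0, β = 1/3 ↦ 1
α = 0, β = 2/3 ↦ 1
α = 0, β = 1 ↦ 1
α = 1/3, β = 0 ↦ 1
α = 1/3, β = 1/3 ↦ 1
α = 1/3, β = 2/3 ↦ 1
α = 1/3, β = 1 ↦ 1
α = 2/3, β = 0 ↦ 1
α = 2/3, β = 1/3 ↦ 1
α = 2/3, β = 2/3 ↦ 1
α = 2/3, β = 1 ↦ 1
α = 1, β = 0 ↦ 1
α = 1, β = 1/3 ↦ 1
α = 1, β = 2/3 ↦ 1
α = 1, β = 1 ↦ 1
Every assignment gives a value ≥ 1.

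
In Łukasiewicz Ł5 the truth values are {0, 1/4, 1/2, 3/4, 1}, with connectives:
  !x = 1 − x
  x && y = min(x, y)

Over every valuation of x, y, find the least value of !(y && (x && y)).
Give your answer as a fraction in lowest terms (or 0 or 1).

0

Take x = 1, y = 1:
x && y = 1 && 1 = 1
y && (x && y) = 1 && 1 = 1
!(y && (x && y)) = !1 = 0
No assignment yields a value below 0, so this is the minimum.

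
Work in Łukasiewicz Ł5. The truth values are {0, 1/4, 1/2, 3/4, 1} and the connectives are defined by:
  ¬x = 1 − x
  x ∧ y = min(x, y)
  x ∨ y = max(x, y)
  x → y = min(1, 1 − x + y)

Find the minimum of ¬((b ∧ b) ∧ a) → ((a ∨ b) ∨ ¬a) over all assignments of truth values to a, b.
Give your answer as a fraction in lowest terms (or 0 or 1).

Take a = 1/2, b = 0:
b ∧ b = 0 ∧ 0 = 0
(b ∧ b) ∧ a = 0 ∧ 1/2 = 0
¬((b ∧ b) ∧ a) = ¬0 = 1
a ∨ b = 1/2 ∨ 0 = 1/2
¬a = ¬1/2 = 1/2
(a ∨ b) ∨ ¬a = 1/2 ∨ 1/2 = 1/2
¬((b ∧ b) ∧ a) → ((a ∨ b) ∨ ¬a) = 1 → 1/2 = 1/2
No assignment yields a value below 1/2, so this is the minimum.

1/2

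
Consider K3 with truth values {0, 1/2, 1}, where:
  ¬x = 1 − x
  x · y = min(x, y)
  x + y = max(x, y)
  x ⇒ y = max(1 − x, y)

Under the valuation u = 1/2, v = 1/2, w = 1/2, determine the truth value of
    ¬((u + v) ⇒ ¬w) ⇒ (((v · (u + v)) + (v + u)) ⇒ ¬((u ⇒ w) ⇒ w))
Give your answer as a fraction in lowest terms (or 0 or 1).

u + v = 1/2 + 1/2 = 1/2
¬w = ¬1/2 = 1/2
(u + v) ⇒ ¬w = 1/2 ⇒ 1/2 = 1/2
¬((u + v) ⇒ ¬w) = ¬1/2 = 1/2
u + v = 1/2 + 1/2 = 1/2
v · (u + v) = 1/2 · 1/2 = 1/2
v + u = 1/2 + 1/2 = 1/2
(v · (u + v)) + (v + u) = 1/2 + 1/2 = 1/2
u ⇒ w = 1/2 ⇒ 1/2 = 1/2
(u ⇒ w) ⇒ w = 1/2 ⇒ 1/2 = 1/2
¬((u ⇒ w) ⇒ w) = ¬1/2 = 1/2
((v · (u + v)) + (v + u)) ⇒ ¬((u ⇒ w) ⇒ w) = 1/2 ⇒ 1/2 = 1/2
¬((u + v) ⇒ ¬w) ⇒ (((v · (u + v)) + (v + u)) ⇒ ¬((u ⇒ w) ⇒ w)) = 1/2 ⇒ 1/2 = 1/2

1/2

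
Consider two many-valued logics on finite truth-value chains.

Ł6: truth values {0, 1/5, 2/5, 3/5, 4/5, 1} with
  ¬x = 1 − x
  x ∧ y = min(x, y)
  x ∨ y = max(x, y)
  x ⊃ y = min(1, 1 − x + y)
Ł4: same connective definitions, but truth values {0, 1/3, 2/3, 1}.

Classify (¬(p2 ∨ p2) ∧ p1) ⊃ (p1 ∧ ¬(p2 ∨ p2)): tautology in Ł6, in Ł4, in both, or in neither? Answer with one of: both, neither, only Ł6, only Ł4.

both

In Ł6: every assignment gives 1 — tautology.
In Ł4: every assignment gives 1 — tautology.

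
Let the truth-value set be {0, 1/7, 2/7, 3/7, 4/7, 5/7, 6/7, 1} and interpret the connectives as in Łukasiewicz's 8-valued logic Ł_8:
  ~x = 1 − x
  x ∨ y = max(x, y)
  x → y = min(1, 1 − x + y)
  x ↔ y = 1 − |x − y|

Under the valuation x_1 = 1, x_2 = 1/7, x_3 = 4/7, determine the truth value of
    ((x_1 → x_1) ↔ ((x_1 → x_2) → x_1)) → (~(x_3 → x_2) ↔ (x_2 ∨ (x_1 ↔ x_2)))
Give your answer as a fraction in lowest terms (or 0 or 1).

5/7

x_1 → x_1 = 1 → 1 = 1
x_1 → x_2 = 1 → 1/7 = 1/7
(x_1 → x_2) → x_1 = 1/7 → 1 = 1
(x_1 → x_1) ↔ ((x_1 → x_2) → x_1) = 1 ↔ 1 = 1
x_3 → x_2 = 4/7 → 1/7 = 4/7
~(x_3 → x_2) = ~4/7 = 3/7
x_1 ↔ x_2 = 1 ↔ 1/7 = 1/7
x_2 ∨ (x_1 ↔ x_2) = 1/7 ∨ 1/7 = 1/7
~(x_3 → x_2) ↔ (x_2 ∨ (x_1 ↔ x_2)) = 3/7 ↔ 1/7 = 5/7
((x_1 → x_1) ↔ ((x_1 → x_2) → x_1)) → (~(x_3 → x_2) ↔ (x_2 ∨ (x_1 ↔ x_2))) = 1 → 5/7 = 5/7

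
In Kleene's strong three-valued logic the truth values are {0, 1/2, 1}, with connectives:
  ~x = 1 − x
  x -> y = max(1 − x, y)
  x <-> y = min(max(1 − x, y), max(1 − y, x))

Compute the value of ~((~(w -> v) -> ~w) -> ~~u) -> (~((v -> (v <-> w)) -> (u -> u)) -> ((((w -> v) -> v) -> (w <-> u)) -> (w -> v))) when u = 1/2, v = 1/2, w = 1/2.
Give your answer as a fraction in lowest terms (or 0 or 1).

1/2

w -> v = 1/2 -> 1/2 = 1/2
~(w -> v) = ~1/2 = 1/2
~w = ~1/2 = 1/2
~(w -> v) -> ~w = 1/2 -> 1/2 = 1/2
~u = ~1/2 = 1/2
~~u = ~1/2 = 1/2
(~(w -> v) -> ~w) -> ~~u = 1/2 -> 1/2 = 1/2
~((~(w -> v) -> ~w) -> ~~u) = ~1/2 = 1/2
v <-> w = 1/2 <-> 1/2 = 1/2
v -> (v <-> w) = 1/2 -> 1/2 = 1/2
u -> u = 1/2 -> 1/2 = 1/2
(v -> (v <-> w)) -> (u -> u) = 1/2 -> 1/2 = 1/2
~((v -> (v <-> w)) -> (u -> u)) = ~1/2 = 1/2
w -> v = 1/2 -> 1/2 = 1/2
(w -> v) -> v = 1/2 -> 1/2 = 1/2
w <-> u = 1/2 <-> 1/2 = 1/2
((w -> v) -> v) -> (w <-> u) = 1/2 -> 1/2 = 1/2
w -> v = 1/2 -> 1/2 = 1/2
(((w -> v) -> v) -> (w <-> u)) -> (w -> v) = 1/2 -> 1/2 = 1/2
~((v -> (v <-> w)) -> (u -> u)) -> ((((w -> v) -> v) -> (w <-> u)) -> (w -> v)) = 1/2 -> 1/2 = 1/2
~((~(w -> v) -> ~w) -> ~~u) -> (~((v -> (v <-> w)) -> (u -> u)) -> ((((w -> v) -> v) -> (w <-> u)) -> (w -> v))) = 1/2 -> 1/2 = 1/2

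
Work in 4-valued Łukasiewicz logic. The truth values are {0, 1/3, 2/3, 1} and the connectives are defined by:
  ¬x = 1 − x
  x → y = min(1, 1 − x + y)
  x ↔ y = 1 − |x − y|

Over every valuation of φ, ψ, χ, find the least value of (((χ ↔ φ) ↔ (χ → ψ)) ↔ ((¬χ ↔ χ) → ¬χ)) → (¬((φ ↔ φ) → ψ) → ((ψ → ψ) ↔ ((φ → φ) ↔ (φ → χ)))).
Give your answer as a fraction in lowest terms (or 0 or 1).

Take φ = 2/3, ψ = 0, χ = 1/3:
χ ↔ φ = 1/3 ↔ 2/3 = 2/3
χ → ψ = 1/3 → 0 = 2/3
(χ ↔ φ) ↔ (χ → ψ) = 2/3 ↔ 2/3 = 1
¬χ = ¬1/3 = 2/3
¬χ ↔ χ = 2/3 ↔ 1/3 = 2/3
¬χ = ¬1/3 = 2/3
(¬χ ↔ χ) → ¬χ = 2/3 → 2/3 = 1
((χ ↔ φ) ↔ (χ → ψ)) ↔ ((¬χ ↔ χ) → ¬χ) = 1 ↔ 1 = 1
φ ↔ φ = 2/3 ↔ 2/3 = 1
(φ ↔ φ) → ψ = 1 → 0 = 0
¬((φ ↔ φ) → ψ) = ¬0 = 1
ψ → ψ = 0 → 0 = 1
φ → φ = 2/3 → 2/3 = 1
φ → χ = 2/3 → 1/3 = 2/3
(φ → φ) ↔ (φ → χ) = 1 ↔ 2/3 = 2/3
(ψ → ψ) ↔ ((φ → φ) ↔ (φ → χ)) = 1 ↔ 2/3 = 2/3
¬((φ ↔ φ) → ψ) → ((ψ → ψ) ↔ ((φ → φ) ↔ (φ → χ))) = 1 → 2/3 = 2/3
(((χ ↔ φ) ↔ (χ → ψ)) ↔ ((¬χ ↔ χ) → ¬χ)) → (¬((φ ↔ φ) → ψ) → ((ψ → ψ) ↔ ((φ → φ) ↔ (φ → χ)))) = 1 → 2/3 = 2/3
No assignment yields a value below 2/3, so this is the minimum.

2/3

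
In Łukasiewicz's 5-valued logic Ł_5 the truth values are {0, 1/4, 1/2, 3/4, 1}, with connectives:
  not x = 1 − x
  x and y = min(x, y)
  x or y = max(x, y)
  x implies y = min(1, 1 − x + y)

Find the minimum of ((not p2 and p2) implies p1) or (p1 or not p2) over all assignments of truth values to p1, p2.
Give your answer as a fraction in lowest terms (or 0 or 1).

1/2

Take p1 = 0, p2 = 1/2:
not p2 = not 1/2 = 1/2
not p2 and p2 = 1/2 and 1/2 = 1/2
(not p2 and p2) implies p1 = 1/2 implies 0 = 1/2
not p2 = not 1/2 = 1/2
p1 or not p2 = 0 or 1/2 = 1/2
((not p2 and p2) implies p1) or (p1 or not p2) = 1/2 or 1/2 = 1/2
No assignment yields a value below 1/2, so this is the minimum.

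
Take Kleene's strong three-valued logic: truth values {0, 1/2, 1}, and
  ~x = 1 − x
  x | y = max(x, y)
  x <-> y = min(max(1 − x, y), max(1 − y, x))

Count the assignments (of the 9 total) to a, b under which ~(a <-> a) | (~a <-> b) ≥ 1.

a = 0, b = 0 ↦ 0  <
a = 0, b = 1/2 ↦ 1/2  <
a = 0, b = 1 ↦ 1  ≥
a = 1/2, b = 0 ↦ 1/2  <
a = 1/2, b = 1/2 ↦ 1/2  <
a = 1/2, b = 1 ↦ 1/2  <
a = 1, b = 0 ↦ 1  ≥
a = 1, b = 1/2 ↦ 1/2  <
a = 1, b = 1 ↦ 0  <
So 2 of the 9 assignments meet the threshold.

2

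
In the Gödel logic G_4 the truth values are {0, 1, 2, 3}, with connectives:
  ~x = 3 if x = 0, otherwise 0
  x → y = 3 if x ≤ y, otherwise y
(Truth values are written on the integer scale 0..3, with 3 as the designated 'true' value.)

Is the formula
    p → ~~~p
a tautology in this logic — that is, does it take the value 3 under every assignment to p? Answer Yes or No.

Counterexample: take p = 1.
~p = ~1 = 0
~~p = ~0 = 3
~~~p = ~3 = 0
p → ~~~p = 1 → 0 = 0
This gives 0 ≠ 3.

No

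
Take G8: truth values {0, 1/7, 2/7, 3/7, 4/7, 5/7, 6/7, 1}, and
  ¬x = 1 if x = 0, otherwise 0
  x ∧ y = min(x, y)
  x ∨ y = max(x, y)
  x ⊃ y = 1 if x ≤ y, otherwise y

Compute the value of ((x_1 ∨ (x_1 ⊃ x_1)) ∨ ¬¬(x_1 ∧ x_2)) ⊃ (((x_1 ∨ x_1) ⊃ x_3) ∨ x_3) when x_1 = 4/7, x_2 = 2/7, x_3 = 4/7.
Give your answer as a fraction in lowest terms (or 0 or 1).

x_1 ⊃ x_1 = 4/7 ⊃ 4/7 = 1
x_1 ∨ (x_1 ⊃ x_1) = 4/7 ∨ 1 = 1
x_1 ∧ x_2 = 4/7 ∧ 2/7 = 2/7
¬(x_1 ∧ x_2) = ¬2/7 = 0
¬¬(x_1 ∧ x_2) = ¬0 = 1
(x_1 ∨ (x_1 ⊃ x_1)) ∨ ¬¬(x_1 ∧ x_2) = 1 ∨ 1 = 1
x_1 ∨ x_1 = 4/7 ∨ 4/7 = 4/7
(x_1 ∨ x_1) ⊃ x_3 = 4/7 ⊃ 4/7 = 1
((x_1 ∨ x_1) ⊃ x_3) ∨ x_3 = 1 ∨ 4/7 = 1
((x_1 ∨ (x_1 ⊃ x_1)) ∨ ¬¬(x_1 ∧ x_2)) ⊃ (((x_1 ∨ x_1) ⊃ x_3) ∨ x_3) = 1 ⊃ 1 = 1

1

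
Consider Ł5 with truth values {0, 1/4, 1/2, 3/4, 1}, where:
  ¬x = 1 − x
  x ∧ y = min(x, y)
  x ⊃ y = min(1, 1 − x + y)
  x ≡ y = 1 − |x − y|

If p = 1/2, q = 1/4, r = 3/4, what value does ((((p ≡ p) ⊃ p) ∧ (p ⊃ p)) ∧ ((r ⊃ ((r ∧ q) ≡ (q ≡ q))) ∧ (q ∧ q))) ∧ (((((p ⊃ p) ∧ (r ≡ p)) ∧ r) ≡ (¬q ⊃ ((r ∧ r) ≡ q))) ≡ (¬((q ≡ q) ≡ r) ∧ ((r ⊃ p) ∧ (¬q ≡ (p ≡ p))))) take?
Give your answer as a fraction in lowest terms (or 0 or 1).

1/4

p ≡ p = 1/2 ≡ 1/2 = 1
(p ≡ p) ⊃ p = 1 ⊃ 1/2 = 1/2
p ⊃ p = 1/2 ⊃ 1/2 = 1
((p ≡ p) ⊃ p) ∧ (p ⊃ p) = 1/2 ∧ 1 = 1/2
r ∧ q = 3/4 ∧ 1/4 = 1/4
q ≡ q = 1/4 ≡ 1/4 = 1
(r ∧ q) ≡ (q ≡ q) = 1/4 ≡ 1 = 1/4
r ⊃ ((r ∧ q) ≡ (q ≡ q)) = 3/4 ⊃ 1/4 = 1/2
q ∧ q = 1/4 ∧ 1/4 = 1/4
(r ⊃ ((r ∧ q) ≡ (q ≡ q))) ∧ (q ∧ q) = 1/2 ∧ 1/4 = 1/4
(((p ≡ p) ⊃ p) ∧ (p ⊃ p)) ∧ ((r ⊃ ((r ∧ q) ≡ (q ≡ q))) ∧ (q ∧ q)) = 1/2 ∧ 1/4 = 1/4
p ⊃ p = 1/2 ⊃ 1/2 = 1
r ≡ p = 3/4 ≡ 1/2 = 3/4
(p ⊃ p) ∧ (r ≡ p) = 1 ∧ 3/4 = 3/4
((p ⊃ p) ∧ (r ≡ p)) ∧ r = 3/4 ∧ 3/4 = 3/4
¬q = ¬1/4 = 3/4
r ∧ r = 3/4 ∧ 3/4 = 3/4
(r ∧ r) ≡ q = 3/4 ≡ 1/4 = 1/2
¬q ⊃ ((r ∧ r) ≡ q) = 3/4 ⊃ 1/2 = 3/4
(((p ⊃ p) ∧ (r ≡ p)) ∧ r) ≡ (¬q ⊃ ((r ∧ r) ≡ q)) = 3/4 ≡ 3/4 = 1
q ≡ q = 1/4 ≡ 1/4 = 1
(q ≡ q) ≡ r = 1 ≡ 3/4 = 3/4
¬((q ≡ q) ≡ r) = ¬3/4 = 1/4
r ⊃ p = 3/4 ⊃ 1/2 = 3/4
¬q = ¬1/4 = 3/4
p ≡ p = 1/2 ≡ 1/2 = 1
¬q ≡ (p ≡ p) = 3/4 ≡ 1 = 3/4
(r ⊃ p) ∧ (¬q ≡ (p ≡ p)) = 3/4 ∧ 3/4 = 3/4
¬((q ≡ q) ≡ r) ∧ ((r ⊃ p) ∧ (¬q ≡ (p ≡ p))) = 1/4 ∧ 3/4 = 1/4
((((p ⊃ p) ∧ (r ≡ p)) ∧ r) ≡ (¬q ⊃ ((r ∧ r) ≡ q))) ≡ (¬((q ≡ q) ≡ r) ∧ ((r ⊃ p) ∧ (¬q ≡ (p ≡ p)))) = 1 ≡ 1/4 = 1/4
((((p ≡ p) ⊃ p) ∧ (p ⊃ p)) ∧ ((r ⊃ ((r ∧ q) ≡ (q ≡ q))) ∧ (q ∧ q))) ∧ (((((p ⊃ p) ∧ (r ≡ p)) ∧ r) ≡ (¬q ⊃ ((r ∧ r) ≡ q))) ≡ (¬((q ≡ q) ≡ r) ∧ ((r ⊃ p) ∧ (¬q ≡ (p ≡ p))))) = 1/4 ∧ 1/4 = 1/4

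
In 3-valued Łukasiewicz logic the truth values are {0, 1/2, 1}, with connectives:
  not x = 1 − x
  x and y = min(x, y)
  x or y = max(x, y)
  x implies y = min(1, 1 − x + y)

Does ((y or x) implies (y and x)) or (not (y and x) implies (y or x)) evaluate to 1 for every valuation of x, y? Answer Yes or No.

No

Counterexample: take x = 0, y = 1/2.
y or x = 1/2 or 0 = 1/2
y and x = 1/2 and 0 = 0
(y or x) implies (y and x) = 1/2 implies 0 = 1/2
y and x = 1/2 and 0 = 0
not (y and x) = not 0 = 1
y or x = 1/2 or 0 = 1/2
not (y and x) implies (y or x) = 1 implies 1/2 = 1/2
((y or x) implies (y and x)) or (not (y and x) implies (y or x)) = 1/2 or 1/2 = 1/2
This gives 1/2 ≠ 1.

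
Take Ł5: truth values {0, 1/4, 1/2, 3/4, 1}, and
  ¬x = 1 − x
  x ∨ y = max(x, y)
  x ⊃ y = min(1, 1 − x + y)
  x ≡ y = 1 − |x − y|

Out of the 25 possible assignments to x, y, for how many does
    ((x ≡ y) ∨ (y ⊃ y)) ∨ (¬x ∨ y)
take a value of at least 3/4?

value 1: 25 assignments (counts)
So 25 of the 25 assignments meet the threshold.

25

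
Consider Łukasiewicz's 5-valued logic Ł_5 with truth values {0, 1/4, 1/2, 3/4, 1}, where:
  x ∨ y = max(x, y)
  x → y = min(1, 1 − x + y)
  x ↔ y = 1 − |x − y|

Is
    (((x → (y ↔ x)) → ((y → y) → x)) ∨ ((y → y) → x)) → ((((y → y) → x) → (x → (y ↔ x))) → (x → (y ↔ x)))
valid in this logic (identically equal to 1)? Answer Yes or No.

No

Counterexample: take x = 3/4, y = 0.
y ↔ x = 0 ↔ 3/4 = 1/4
x → (y ↔ x) = 3/4 → 1/4 = 1/2
y → y = 0 → 0 = 1
(y → y) → x = 1 → 3/4 = 3/4
(x → (y ↔ x)) → ((y → y) → x) = 1/2 → 3/4 = 1
((x → (y ↔ x)) → ((y → y) → x)) ∨ ((y → y) → x) = 1 ∨ 3/4 = 1
y → y = 0 → 0 = 1
(y → y) → x = 1 → 3/4 = 3/4
y ↔ x = 0 ↔ 3/4 = 1/4
x → (y ↔ x) = 3/4 → 1/4 = 1/2
((y → y) → x) → (x → (y ↔ x)) = 3/4 → 1/2 = 3/4
y ↔ x = 0 ↔ 3/4 = 1/4
x → (y ↔ x) = 3/4 → 1/4 = 1/2
(((y → y) → x) → (x → (y ↔ x))) → (x → (y ↔ x)) = 3/4 → 1/2 = 3/4
(((x → (y ↔ x)) → ((y → y) → x)) ∨ ((y → y) → x)) → ((((y → y) → x) → (x → (y ↔ x))) → (x → (y ↔ x))) = 1 → 3/4 = 3/4
This gives 3/4 ≠ 1.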